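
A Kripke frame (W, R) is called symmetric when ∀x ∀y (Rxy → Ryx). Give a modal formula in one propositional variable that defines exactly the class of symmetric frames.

This is symmetry; the standard corresponding axiom is B: p → □◇p.
Suppose p→□◇p is valid. Take Rxy and set V(p)={x}. Then p at x, so □◇p at x, so ◇p at y, so some z with Ryz has p; z=x, i.e. Ryx.

p → □◇p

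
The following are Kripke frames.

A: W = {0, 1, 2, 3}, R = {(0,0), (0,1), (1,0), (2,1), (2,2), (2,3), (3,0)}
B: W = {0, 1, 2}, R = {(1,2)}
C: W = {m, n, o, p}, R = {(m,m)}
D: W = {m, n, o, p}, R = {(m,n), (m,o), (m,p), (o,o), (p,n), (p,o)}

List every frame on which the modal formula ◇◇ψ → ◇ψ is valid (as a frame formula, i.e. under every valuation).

This is the axiom for transitivity; its first-order frame correspondent is ∀x ∀y ∀z (Rxy ∧ Ryz → Rxz).
A: fails — R10 and R01 but not R11.
B: ✓.
C: ✓.
D: ✓.
Valid on: B, C, D.

B, C, D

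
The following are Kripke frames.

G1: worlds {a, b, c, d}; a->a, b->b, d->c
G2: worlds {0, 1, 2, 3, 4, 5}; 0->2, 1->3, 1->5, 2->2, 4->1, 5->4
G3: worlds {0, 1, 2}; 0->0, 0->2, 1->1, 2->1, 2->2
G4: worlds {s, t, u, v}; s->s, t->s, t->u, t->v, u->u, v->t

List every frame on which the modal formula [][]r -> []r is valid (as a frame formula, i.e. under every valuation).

G3

The schema corresponds to density: forall x forall y (Rxy -> exists z (Rxz & Rzy)).
G1: fails — Rdc but no z with Rdz and Rzc.
G2: fails — R54 but no z with R5z and Rz4.
G3: satisfies the condition.
G4: fails — Rtv but no z with Rtz and Rzv.
Valid on: G3.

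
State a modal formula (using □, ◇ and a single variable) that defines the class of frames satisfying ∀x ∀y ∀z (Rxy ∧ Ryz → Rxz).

□p → □□p

The condition is transitivity. The 4 schema □p → □□p defines it.
Suppose □p→□□p is valid. Take Rxy, Ryz and set V(p)={w : Rxw}. Then □p at x, so □□p at x, so □p at y, so p at z, i.e. Rxz.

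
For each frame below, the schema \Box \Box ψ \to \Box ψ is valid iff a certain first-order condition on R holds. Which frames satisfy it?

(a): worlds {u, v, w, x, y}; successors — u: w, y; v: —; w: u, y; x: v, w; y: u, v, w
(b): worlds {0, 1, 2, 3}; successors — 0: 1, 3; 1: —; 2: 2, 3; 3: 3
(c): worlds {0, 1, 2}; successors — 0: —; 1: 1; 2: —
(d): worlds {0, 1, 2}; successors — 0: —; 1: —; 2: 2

Frame correspondent (Sahlqvist): \forall x \forall y (Rxy \to \exists z (Rxz \wedge Rzy)) — i.e. density.
(a): fails — Rxw but no z with Rxz and Rzw.
(b): fails — R01 but no z with R0z and Rz1.
(c): satisfies the condition.
(d): satisfies the condition.
Valid on: (c), (d).

(c), (d)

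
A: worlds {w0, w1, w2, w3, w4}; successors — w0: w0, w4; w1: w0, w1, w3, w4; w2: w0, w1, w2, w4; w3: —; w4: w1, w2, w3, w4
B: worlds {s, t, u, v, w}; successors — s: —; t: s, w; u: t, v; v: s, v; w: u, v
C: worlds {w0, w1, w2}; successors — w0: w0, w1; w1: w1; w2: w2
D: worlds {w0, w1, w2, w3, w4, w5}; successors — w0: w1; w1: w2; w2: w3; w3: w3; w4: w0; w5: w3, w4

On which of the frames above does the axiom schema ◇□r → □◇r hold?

Frame correspondent (Sahlqvist): ∀x ∀y ∀z (Rxy ∧ Rxz → ∃w (Ryw ∧ Rzw)) — i.e. convergence.
A: fails — Rw1w1 and Rw1w3 but w1 and w3 have no common successor.
B: fails — Rts and Rts but s and s have no common successor.
C: holds.
D: fails — Rw5w3 and Rw5w4 but w3 and w4 have no common successor.
Valid on: C.

C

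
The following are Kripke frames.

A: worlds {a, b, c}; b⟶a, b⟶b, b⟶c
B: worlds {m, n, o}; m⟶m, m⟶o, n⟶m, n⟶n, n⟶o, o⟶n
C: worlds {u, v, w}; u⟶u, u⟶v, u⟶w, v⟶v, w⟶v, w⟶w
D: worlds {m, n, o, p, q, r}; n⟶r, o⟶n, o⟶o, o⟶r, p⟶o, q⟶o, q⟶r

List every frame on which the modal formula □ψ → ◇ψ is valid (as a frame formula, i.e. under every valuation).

The schema corresponds to seriality: ∀x ∃y Rxy.
A: fails — world a has no successor.
B: satisfies the condition.
C: satisfies the condition.
D: fails — world m has no successor.

B, C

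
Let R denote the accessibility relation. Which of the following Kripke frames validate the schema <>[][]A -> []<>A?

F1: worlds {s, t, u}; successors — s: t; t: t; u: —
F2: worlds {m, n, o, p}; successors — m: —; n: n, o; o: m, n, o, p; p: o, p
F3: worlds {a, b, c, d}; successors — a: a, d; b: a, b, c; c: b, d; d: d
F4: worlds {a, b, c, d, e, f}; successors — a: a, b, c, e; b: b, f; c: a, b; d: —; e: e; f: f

F1

This is the axiom for a generalized confluence (Geach) condition; its first-order frame correspondent is forall x forall y forall z ((xRy & xRz) -> exists w (y R^2 w & zRw)).
F1: condition met.
F2: fails — oRm, oRm but no w with mR²w and mRw.
F3: fails — cRd, cRb but no w with dR²w and bRw.
F4: fails — aRb, aRe but no w with bR²w and eRw.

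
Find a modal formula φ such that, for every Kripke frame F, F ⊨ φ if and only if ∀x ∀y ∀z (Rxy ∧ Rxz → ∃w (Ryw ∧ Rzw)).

The condition is convergence. The .2 schema ◇□r → □◇r defines it.
Suppose ◇□r→□◇r is valid. Take Rxy, Rxz and set V(r)={w : Ryw}. Then □r at y so ◇□r at x, so □◇r at x, so ◇r at z, giving w with Rzw and Ryw.

◇□r → □◇r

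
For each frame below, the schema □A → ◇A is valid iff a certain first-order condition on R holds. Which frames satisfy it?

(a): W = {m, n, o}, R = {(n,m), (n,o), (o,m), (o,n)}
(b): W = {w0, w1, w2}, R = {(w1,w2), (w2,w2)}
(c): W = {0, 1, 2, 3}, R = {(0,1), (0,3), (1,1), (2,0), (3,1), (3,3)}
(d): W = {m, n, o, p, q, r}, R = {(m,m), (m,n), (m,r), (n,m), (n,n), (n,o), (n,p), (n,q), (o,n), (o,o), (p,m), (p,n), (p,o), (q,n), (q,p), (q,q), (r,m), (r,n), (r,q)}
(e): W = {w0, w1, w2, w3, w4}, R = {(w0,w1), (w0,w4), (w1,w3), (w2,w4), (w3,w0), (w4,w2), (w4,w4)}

(c), (d), (e)

The schema corresponds to seriality: ∀x ∃y Rxy.
(a): fails — world m has no successor.
(b): fails — world w0 has no successor.
(c): satisfies the condition.
(d): satisfies the condition.
(e): satisfies the condition.
Valid on: (c), (d), (e).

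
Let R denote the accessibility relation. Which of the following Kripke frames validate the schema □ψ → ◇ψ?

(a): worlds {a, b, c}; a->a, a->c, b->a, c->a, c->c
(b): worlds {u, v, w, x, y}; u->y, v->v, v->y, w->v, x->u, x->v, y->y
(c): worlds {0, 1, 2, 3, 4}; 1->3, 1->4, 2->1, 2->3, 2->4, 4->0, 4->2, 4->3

This is the axiom for seriality; its first-order frame correspondent is ∀x ∃y Rxy.
(a): holds.
(b): holds.
(c): fails — world 0 has no successor.

(a), (b)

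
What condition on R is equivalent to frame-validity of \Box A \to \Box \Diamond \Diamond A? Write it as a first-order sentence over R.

This is a Sahlqvist (Geach-type) schema ◇^0□^1A → □^1◇^2A.
Minimal-valuation argument: fix x; take any y with xR^0y and any z with xR^1z. Set V(A) to the set of worlds R-reachable from y in exactly 1 step. Then □^1A holds at y, so the antecedent holds at x; validity forces ◇^2A at z, giving a w with zR^2w and yR^1w.
First-order correspondent: \forall x \forall z (xRz \to \exists w (xRw \wedge z R^2 w)).

\forall x \forall z (xRz \to \exists w (xRw \wedge z R^2 w))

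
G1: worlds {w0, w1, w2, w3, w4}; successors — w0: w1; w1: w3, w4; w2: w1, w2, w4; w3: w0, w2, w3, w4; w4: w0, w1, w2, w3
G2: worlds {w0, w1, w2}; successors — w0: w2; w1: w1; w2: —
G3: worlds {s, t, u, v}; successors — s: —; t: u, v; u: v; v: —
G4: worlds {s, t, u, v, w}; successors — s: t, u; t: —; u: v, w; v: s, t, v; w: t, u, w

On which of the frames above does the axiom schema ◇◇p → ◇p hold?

This is the axiom for transitivity; its first-order frame correspondent is ∀x ∀y ∀z (Rxy ∧ Ryz → Rxz).
G1: fails — Rw2w4 and Rw4w0 but not Rw2w0.
G2: condition met.
G3: condition met.
G4: fails — Ruv and Rvt but not Rut.
Valid on: G2, G3.

G2, G3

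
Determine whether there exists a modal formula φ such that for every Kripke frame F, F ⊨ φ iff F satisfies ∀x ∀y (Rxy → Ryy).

Definable; □(□p → p) defines it

The condition is shift-reflexivity. A defining modal formula is □(□p → p).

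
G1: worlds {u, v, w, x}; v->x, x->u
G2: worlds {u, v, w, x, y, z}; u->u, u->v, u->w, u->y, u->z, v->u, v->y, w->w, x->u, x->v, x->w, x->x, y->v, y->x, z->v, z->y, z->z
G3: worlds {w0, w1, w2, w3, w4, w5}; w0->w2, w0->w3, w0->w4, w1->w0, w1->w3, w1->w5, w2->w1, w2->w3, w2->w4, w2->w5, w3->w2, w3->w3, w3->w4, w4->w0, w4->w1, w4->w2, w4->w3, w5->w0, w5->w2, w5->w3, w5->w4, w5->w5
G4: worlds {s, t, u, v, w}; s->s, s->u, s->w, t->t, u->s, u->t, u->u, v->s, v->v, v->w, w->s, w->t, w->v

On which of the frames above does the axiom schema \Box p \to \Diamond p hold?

Frame correspondent (Sahlqvist): \forall x \exists y Rxy — i.e. seriality.
G1: fails — world u has no successor.
G2: holds.
G3: holds.
G4: holds.

G2, G3, G4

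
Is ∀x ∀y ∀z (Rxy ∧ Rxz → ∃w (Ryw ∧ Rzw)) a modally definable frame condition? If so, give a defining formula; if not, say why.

Yes: it is convergence, defined by the .2 schema ◇□r → □◇r.
Suppose ◇□r→□◇r is valid. Take Rxy, Rxz and set V(r)={w : Ryw}. Then □r at y so ◇□r at x, so □◇r at x, so ◇r at z, giving w with Rzw and Ryw.

Yes, by ◇□r → □◇r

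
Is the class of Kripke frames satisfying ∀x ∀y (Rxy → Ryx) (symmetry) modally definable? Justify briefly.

Yes — defined by p → □◇p

This is a Sahlqvist condition; the B axiom p → □◇p defines it.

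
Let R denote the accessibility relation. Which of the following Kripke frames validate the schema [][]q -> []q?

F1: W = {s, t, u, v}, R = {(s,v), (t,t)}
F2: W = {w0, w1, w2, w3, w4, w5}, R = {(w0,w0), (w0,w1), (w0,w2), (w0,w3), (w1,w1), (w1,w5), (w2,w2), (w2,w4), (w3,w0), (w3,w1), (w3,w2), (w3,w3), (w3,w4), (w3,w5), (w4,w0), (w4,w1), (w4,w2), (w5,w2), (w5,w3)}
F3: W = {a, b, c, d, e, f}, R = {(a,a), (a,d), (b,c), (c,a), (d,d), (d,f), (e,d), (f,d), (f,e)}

The schema corresponds to density: forall x forall y (Rxy -> exists z (Rxz & Rzy)).
F1: fails — Rsv but no z with Rsz and Rzv.
F2: holds.
F3: fails — Rbc but no z with Rbz and Rzc.

F2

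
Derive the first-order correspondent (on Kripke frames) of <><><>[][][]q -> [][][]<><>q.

forall x forall y forall z ((x R^3 y & x R^3 z) -> exists w (y R^3 w & z R^2 w))

This is a Sahlqvist (Geach-type) schema ◇^3□^3q → □^3◇^2q.
Minimal-valuation argument: fix x; take any y with xR^3y and any z with xR^3z. Set V(q) to the set of worlds R-reachable from y in exactly 3 steps. Then □^3q holds at y, so the antecedent holds at x; validity forces ◇^2q at z, giving a w with zR^2w and yR^3w.
First-order correspondent: forall x forall y forall z ((x R^3 y & x R^3 z) -> exists w (y R^3 w & z R^2 w)).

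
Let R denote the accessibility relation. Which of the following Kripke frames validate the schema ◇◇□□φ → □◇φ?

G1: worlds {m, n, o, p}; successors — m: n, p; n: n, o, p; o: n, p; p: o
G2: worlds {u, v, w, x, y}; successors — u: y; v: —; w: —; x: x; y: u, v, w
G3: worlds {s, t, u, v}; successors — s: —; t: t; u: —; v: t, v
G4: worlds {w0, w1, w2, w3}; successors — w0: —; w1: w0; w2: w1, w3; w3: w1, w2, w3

G3

Frame correspondent (Sahlqvist): ∀x ∀y ∀z ((xR²y ∧ xRz) → ∃w (yR²w ∧ zRw)) — i.e. a generalized confluence (Geach) condition.
G1: fails — mR²p, mRp but no w with pR²w and pRw.
G2: fails — uR²v, uRy but no t with vR²t and yRt.
G3: condition met.
G4: fails — w2R²w0, w2Rw1 but no w with w0R²w and w1Rw.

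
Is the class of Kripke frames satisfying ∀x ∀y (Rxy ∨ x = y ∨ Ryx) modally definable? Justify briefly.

Not definable by any modal formula

Any modally definable frame class is closed under disjoint unions.
Take 4 disjoint single-world reflexive frames: each is trivially connected, but their disjoint union has 4 worlds with no edge between distinct components, so it is not connected.
So no modal formula (or set of formulas) defines exactly the connected frames.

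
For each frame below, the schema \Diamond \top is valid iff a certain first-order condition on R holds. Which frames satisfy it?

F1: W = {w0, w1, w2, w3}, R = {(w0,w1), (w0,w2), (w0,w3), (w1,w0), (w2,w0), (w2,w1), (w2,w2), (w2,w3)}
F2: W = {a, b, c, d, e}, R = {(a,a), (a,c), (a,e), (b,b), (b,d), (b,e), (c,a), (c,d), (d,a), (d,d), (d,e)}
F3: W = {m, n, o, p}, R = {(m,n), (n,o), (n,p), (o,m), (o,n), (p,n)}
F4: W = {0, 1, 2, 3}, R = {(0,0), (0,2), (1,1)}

This is the axiom for seriality; its first-order frame correspondent is \forall x \exists y Rxy.
F1: fails — world w3 has no successor.
F2: fails — world e has no successor.
F3: ✓.
F4: fails — world 2 has no successor.
Valid on: F3.

F3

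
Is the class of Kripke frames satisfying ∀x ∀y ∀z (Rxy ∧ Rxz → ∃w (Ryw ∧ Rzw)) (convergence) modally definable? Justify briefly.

The condition is convergence. A defining modal formula is ◇□r → □◇r.
Suppose ◇□r→□◇r is valid. Take Rxy, Rxz and set V(r)={w : Ryw}. Then □r at y so ◇□r at x, so □◇r at x, so ◇r at z, giving w with Rzw and Ryw.

Yes, by ◇□r → □◇r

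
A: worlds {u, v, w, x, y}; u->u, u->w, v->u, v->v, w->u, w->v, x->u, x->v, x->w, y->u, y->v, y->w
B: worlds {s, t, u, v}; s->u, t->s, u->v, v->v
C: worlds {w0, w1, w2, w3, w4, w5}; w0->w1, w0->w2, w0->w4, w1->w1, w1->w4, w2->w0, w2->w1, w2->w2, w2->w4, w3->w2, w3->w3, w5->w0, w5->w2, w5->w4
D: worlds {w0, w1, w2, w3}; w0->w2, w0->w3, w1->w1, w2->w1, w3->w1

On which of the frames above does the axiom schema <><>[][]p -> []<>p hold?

Frame correspondent (Sahlqvist): forall x forall y forall z ((x R^2 y & xRz) -> exists w (y R^2 w & zRw)) — i.e. a generalized confluence (Geach) condition.
A: ✓.
B: fails — tR²u, tRs but no w with uR²w and sRw.
C: fails — w0R²w0, w0Rw4 but no w with w0R²w and w4Rw.
D: ✓.

A, D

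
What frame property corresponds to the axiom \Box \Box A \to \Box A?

Suppose □□A→□A is valid. Take Rxy and set V(A)={w : xR²w}. Then □□A at x, so □A at x, so A at y, i.e. ∃z(Rxz∧Rzy).
The converse is a direct semantic check.
So the correspondent is density.

density: \forall x \forall y (Rxy \to \exists z (Rxz \wedge Rzy))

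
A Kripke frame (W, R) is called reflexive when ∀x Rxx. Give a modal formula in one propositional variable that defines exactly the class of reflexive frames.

□r → r

This is reflexivity; the standard corresponding axiom is T: □r → r.
Suppose □r→r is valid. At any x set V(r)={w : Rxw}. Then □r holds at x, so r holds at x, i.e. Rxx.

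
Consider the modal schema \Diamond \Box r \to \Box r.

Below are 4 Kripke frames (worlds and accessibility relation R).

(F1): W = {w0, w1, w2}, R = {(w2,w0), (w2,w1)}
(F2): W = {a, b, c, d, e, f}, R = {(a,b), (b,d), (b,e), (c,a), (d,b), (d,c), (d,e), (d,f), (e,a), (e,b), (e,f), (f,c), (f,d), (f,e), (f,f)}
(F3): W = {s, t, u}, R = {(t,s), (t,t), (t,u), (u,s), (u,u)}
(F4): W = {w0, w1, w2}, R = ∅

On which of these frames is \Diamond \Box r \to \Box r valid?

This is the axiom for the Euclidean property; its first-order frame correspondent is \forall x \forall y \forall z (Rxy \wedge Rxz \to Ryz).
(F1): fails — Rw2w0 and Rw2w0 but not Rw0w0.
(F2): fails — Rab and Rab but not Rbb.
(F3): fails — Rts and Rts but not Rss.
(F4): condition met.

(F4)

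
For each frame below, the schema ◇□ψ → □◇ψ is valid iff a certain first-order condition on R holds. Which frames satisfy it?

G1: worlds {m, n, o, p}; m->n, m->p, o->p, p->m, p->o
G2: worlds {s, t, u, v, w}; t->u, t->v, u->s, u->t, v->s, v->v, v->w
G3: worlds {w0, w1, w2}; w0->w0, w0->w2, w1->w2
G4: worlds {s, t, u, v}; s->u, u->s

G4

This is the axiom for convergence; its first-order frame correspondent is ∀x ∀y ∀z (Rxy ∧ Rxz → ∃w (Ryw ∧ Rzw)).
G1: fails — Rmn and Rmn but n and n have no common successor.
G2: fails — Rut and Rus but t and s have no common successor.
G3: fails — Rw0w2 and Rw0w2 but w2 and w2 have no common successor.
G4: holds.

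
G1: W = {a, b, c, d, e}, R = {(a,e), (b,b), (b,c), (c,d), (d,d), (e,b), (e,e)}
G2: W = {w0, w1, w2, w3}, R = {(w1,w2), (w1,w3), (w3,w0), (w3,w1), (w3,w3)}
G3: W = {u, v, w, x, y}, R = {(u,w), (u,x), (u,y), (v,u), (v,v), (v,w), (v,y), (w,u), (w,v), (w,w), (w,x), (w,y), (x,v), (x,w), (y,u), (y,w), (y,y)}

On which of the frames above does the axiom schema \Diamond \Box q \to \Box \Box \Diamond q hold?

This is the axiom for a generalized confluence (Geach) condition; its first-order frame correspondent is \forall x \forall y \forall z ((xRy \wedge x R^2 z) \to \exists w (yRw \wedge zRw)).
G1: fails — bRb, bR²c but no w with bRw and cRw.
G2: fails — w1Rw2, w1R²w0 but no w with w2Rw and w0Rw.
G3: condition met.

G3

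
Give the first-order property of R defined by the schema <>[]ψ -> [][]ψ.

This is a Sahlqvist (Geach-type) schema ◇^1□^1ψ → □^2◇^0ψ.
First-order correspondent: forall x forall y forall z ((xRy & x R^2 z) -> exists w (yRw & z = w)).

forall x forall y forall z ((xRy & x R^2 z) -> exists w (yRw & z = w))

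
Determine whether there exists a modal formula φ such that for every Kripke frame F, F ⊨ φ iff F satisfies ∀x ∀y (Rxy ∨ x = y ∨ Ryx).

No — not modally definable

Any modally definable frame class is closed under disjoint unions.
Take 2 disjoint single-world reflexive frames: each is trivially connected, but their disjoint union has 2 worlds with no edge between distinct components, so it is not connected.
So the class is not modally definable.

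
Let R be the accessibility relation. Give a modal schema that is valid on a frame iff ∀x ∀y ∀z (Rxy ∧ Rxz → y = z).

◇q → □q

A defining formula is ◇q → □q (the CD axiom).
Suppose ◇q→□q is valid. Take Rxy, Rxz and set V(q)={y}. Then ◇q at x, so □q at x, so q at z, i.e. z=y.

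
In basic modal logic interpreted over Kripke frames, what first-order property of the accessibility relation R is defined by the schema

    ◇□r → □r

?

This schema is equivalent to the 5 axiom ◇r → □◇r.
It corresponds to the Euclidean property: ∀x ∀y ∀z (Rxy ∧ Rxz → Ryz).

the Euclidean property: ∀x ∀y ∀z (Rxy ∧ Rxz → Ryz)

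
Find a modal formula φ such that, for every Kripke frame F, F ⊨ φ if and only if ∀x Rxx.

A defining formula is □p → p (the T axiom).

□p → p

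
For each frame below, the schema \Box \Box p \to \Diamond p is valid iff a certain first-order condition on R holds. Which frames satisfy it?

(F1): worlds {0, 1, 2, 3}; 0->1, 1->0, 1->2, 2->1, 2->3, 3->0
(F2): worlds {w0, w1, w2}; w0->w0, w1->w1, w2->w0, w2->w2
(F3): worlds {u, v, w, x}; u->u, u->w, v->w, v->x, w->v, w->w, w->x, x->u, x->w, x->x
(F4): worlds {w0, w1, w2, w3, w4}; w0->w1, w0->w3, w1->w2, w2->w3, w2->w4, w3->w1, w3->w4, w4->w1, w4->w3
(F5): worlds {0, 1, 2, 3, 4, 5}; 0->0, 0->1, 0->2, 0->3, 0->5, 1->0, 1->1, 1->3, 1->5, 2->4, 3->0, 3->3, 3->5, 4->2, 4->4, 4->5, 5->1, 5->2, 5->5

(F2), (F3), (F5)

Frame correspondent (Sahlqvist): \forall x \exists w (x R^2 w \wedge xRw) — i.e. a generalized confluence (Geach) condition.
(F1): fails — at 0 but no w with 0R²w and 0Rw.
(F2): ✓.
(F3): ✓.
(F4): fails — at w1 but no w with w1R²w and w1Rw.
(F5): ✓.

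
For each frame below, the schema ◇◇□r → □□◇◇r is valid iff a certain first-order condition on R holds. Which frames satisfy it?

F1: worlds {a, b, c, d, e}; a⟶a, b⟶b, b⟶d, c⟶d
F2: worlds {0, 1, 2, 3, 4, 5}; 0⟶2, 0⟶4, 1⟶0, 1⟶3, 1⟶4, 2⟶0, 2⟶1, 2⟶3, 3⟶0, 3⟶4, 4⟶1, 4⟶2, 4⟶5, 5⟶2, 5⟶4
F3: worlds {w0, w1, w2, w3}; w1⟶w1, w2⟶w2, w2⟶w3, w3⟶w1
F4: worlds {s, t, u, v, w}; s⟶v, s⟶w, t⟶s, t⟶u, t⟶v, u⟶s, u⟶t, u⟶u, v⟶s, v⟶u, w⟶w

Frame correspondent (Sahlqvist): ∀x ∀y ∀z ((xR²y ∧ xR²z) → ∃w (yRw ∧ zR²w)) — i.e. a generalized confluence (Geach) condition.
F1: fails — bR²b, bR²d but no w with bRw and dR²w.
F2: condition met.
F3: fails — w2R²w2, w2R²w1 but no w with w2Rw and w1R²w.
F4: fails — sR²u, sR²w but no w* with uRw* and wR²w*.

F2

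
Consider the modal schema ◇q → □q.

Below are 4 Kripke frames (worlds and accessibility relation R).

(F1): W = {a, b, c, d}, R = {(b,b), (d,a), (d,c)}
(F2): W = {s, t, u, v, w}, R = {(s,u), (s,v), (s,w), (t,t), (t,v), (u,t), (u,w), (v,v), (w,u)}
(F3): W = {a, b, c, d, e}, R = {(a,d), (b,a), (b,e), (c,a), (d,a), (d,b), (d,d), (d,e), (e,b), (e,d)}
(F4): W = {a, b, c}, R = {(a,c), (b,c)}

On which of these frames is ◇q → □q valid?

(F4)

This is the axiom for partial functionality; its first-order frame correspondent is ∀x ∀y ∀z (Rxy ∧ Rxz → y = z).
(F1): fails — d sees both a and c.
(F2): fails — s sees both u and v.
(F3): fails — b sees both a and e.
(F4): satisfies the condition.
Valid on: (F4).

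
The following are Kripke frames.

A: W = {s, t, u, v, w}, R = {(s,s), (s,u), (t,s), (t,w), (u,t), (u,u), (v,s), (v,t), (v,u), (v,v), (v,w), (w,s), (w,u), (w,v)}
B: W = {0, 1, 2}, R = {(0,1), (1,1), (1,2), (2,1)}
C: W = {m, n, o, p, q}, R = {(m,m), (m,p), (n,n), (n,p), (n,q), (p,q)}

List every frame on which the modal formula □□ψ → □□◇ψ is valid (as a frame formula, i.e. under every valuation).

Frame correspondent (Sahlqvist): ∀x ∀z (xR²z → ∃w (xR²w ∧ zRw)) — i.e. a generalized confluence (Geach) condition.
A: ✓.
B: ✓.
C: fails — mR²q but no w with mR²w and qRw.
Valid on: A, B.

A, B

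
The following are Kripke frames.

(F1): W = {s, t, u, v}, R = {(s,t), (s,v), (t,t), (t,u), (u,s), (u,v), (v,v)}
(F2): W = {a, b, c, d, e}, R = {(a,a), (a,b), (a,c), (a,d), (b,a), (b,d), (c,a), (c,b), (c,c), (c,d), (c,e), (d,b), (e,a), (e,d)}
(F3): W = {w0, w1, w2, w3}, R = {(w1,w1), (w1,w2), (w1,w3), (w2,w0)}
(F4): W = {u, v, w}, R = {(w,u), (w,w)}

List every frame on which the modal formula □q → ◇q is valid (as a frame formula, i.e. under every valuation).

This is the axiom for seriality; its first-order frame correspondent is ∀x ∃y Rxy.
(F1): condition met.
(F2): condition met.
(F3): fails — world w0 has no successor.
(F4): fails — world u has no successor.

(F1), (F2)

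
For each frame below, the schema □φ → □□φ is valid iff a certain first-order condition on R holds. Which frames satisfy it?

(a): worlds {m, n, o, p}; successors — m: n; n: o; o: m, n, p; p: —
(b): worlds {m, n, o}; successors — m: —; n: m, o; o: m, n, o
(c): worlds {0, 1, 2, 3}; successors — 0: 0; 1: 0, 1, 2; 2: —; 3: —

The schema corresponds to transitivity: ∀x ∀y ∀z (Rxy ∧ Ryz → Rxz).
(a): fails — Ron and Rno but not Roo.
(b): fails — Rno and Ron but not Rnn.
(c): condition met.

(c)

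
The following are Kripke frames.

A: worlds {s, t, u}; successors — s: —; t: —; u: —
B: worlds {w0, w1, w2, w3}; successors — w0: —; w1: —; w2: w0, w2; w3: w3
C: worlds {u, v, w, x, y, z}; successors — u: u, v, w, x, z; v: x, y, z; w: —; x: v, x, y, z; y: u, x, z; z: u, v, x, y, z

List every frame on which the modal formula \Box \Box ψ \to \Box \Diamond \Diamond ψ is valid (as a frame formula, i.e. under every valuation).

Frame correspondent (Sahlqvist): \forall x \forall z (xRz \to \exists w (x R^2 w \wedge z R^2 w)) — i.e. a generalized confluence (Geach) condition.
A: ✓.
B: fails — w2Rw0 but no w with w2R²w and w0R²w.
C: fails — uRw but no t with uR²t and wR²t.

A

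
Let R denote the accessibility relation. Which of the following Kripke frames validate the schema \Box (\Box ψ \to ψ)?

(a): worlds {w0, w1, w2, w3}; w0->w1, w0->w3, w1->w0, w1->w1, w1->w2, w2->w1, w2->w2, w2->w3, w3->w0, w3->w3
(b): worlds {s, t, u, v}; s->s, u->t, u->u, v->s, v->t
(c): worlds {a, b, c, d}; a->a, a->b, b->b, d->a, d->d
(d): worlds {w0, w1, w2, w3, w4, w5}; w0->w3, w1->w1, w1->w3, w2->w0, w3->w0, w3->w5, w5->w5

Frame correspondent (Sahlqvist): \forall x \forall y (Rxy \to Ryy) — i.e. shift-reflexivity.
(a): fails — Rw1w0 but not Rw0w0.
(b): fails — Rut but not Rtt.
(c): condition met.
(d): fails — Rw1w3 but not Rw3w3.
Valid on: (c).

(c)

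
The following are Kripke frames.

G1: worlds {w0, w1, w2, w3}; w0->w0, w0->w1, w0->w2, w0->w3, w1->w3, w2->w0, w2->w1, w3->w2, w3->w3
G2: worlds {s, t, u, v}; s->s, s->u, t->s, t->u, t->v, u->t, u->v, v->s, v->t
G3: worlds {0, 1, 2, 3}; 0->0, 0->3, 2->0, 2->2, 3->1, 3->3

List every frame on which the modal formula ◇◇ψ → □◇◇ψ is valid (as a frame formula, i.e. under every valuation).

This is the axiom for a generalized confluence (Geach) condition; its first-order frame correspondent is ∀x ∀y ∀z ((xR²y ∧ xRz) → ∃w (y = w ∧ zR²w)).
G1: fails — w0R²w0, w0Rw1 but no w with w0=w and w1R²w.
G2: fails — tR²t, tRv but no w with t=w and vR²w.
G3: fails — 0R²0, 0R3 but no w with 0=w and 3R²w.

none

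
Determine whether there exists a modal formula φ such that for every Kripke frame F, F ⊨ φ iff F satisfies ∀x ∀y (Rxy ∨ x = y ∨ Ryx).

No — not modally definable

Any modally definable frame class is closed under disjoint unions.
Take 4 disjoint single-world reflexive frames: each is trivially connected, but their disjoint union has 4 worlds with no edge between distinct components, so it is not connected.
Hence connectedness of R is not modally definable.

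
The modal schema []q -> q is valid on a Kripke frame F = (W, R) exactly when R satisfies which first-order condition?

Suppose □q→q is valid. At any x set V(q)={w : Rxw}. Then □q holds at x, so q holds at x, i.e. Rxx.
Conversely, any frame satisfying forall x Rxx validates the schema.
So the correspondent is reflexivity.

reflexivity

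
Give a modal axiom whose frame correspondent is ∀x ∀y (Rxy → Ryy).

This is shift-reflexivity; the standard corresponding axiom is T□: □(□q → q).
Suppose □(□q→q) is valid. Take Rxy and set V(q)={w : Ryw}. Then at y, □q holds; since □(□q→q) at x, □q→q at y, so q at y, i.e. Ryy.

□(□q → q)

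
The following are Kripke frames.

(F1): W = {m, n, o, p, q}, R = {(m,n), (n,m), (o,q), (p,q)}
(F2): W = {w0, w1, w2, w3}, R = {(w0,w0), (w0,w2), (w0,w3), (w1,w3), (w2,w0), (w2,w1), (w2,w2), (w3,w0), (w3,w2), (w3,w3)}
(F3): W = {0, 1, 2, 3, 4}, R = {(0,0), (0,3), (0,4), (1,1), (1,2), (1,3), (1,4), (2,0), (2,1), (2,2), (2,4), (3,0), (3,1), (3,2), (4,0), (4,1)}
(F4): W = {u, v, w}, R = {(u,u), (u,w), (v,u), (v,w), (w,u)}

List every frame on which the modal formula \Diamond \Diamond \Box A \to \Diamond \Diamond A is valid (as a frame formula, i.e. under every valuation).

The schema corresponds to a generalized confluence (Geach) condition: \forall x \forall y (x R^2 y \to \exists w (yRw \wedge x R^2 w)).
(F1): fails — mR²m but no w with mRw and mR²w.
(F2): ✓.
(F3): ✓.
(F4): ✓.

(F2), (F3), (F4)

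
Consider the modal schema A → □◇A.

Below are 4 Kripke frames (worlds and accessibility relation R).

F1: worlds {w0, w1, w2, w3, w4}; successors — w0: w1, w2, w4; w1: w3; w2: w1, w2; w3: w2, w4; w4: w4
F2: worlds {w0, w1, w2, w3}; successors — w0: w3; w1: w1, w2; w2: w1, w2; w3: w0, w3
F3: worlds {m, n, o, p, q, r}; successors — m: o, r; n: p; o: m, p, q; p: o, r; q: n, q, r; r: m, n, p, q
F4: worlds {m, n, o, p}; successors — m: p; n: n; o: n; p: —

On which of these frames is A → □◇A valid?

Frame correspondent (Sahlqvist): ∀x ∀y (Rxy → Ryx) — i.e. symmetry.
F1: fails — Rw0w4 but not Rw4w0.
F2: ✓.
F3: fails — Rrn but not Rnr.
F4: fails — Ron but not Rno.

F2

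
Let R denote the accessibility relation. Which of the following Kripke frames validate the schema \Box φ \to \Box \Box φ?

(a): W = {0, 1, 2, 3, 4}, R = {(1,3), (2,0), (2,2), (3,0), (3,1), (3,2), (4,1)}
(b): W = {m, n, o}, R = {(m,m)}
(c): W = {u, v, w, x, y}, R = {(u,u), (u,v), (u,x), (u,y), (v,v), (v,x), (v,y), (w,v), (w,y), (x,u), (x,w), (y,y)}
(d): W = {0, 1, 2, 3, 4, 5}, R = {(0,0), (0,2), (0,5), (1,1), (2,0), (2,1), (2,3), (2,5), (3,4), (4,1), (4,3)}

Frame correspondent (Sahlqvist): \forall x \forall y \forall z (Rxy \wedge Ryz \to Rxz) — i.e. transitivity.
(a): fails — R31 and R13 but not R33.
(b): condition met.
(c): fails — Rxw and Rwy but not Rxy.
(d): fails — R34 and R43 but not R33.

(b)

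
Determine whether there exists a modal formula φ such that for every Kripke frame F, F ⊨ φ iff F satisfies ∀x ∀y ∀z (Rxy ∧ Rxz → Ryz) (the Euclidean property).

Definable; ◇p → □◇p defines it

Yes: it is the Euclidean property, defined by the 5 schema ◇p → □◇p.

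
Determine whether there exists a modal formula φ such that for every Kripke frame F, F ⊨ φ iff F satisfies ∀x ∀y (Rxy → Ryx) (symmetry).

This is a Sahlqvist condition; the B axiom p → □◇p defines it.
Suppose p→□◇p is valid. Take Rxy and set V(p)={x}. Then p at x, so □◇p at x, so ◇p at y, so some z with Ryz has p; z=x, i.e. Ryx.

Yes, by p → □◇p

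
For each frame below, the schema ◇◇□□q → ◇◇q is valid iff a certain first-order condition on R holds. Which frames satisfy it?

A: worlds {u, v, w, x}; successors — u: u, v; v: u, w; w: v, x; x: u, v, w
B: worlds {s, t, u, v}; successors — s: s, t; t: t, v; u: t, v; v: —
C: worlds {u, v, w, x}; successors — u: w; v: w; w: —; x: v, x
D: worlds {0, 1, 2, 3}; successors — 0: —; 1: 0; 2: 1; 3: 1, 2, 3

Frame correspondent (Sahlqvist): ∀x ∀y (xR²y → ∃w (yR²w ∧ xR²w)) — i.e. a generalized confluence (Geach) condition.
A: ✓.
B: fails — sR²v but no w with vR²w and sR²w.
C: fails — xR²v but no t with vR²t and xR²t.
D: fails — 2R²0 but no w with 0R²w and 2R²w.

A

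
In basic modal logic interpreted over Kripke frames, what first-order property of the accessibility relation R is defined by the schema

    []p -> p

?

reflexivity

Suppose □p→p is valid. At any x set V(p)={w : Rxw}. Then □p holds at x, so p holds at x, i.e. Rxx.
The converse is a direct semantic check.
So the correspondent is reflexivity.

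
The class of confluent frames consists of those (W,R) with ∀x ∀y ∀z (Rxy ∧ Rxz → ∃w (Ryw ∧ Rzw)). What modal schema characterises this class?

The condition is convergence. The .2 schema ◇□r → □◇r defines it.
Suppose ◇□r→□◇r is valid. Take Rxy, Rxz and set V(r)={w : Ryw}. Then □r at y so ◇□r at x, so □◇r at x, so ◇r at z, giving w with Rzw and Ryw.

◇□r → □◇r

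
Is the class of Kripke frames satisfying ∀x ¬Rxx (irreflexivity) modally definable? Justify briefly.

If a class were modally definable it would be closed under surjective bounded morphisms (Goldblatt–Thomason).
The 5-cycle (worlds a,b,c,d,e with a→b→c→d→e→a) is irreflexive, and the map sending every world to a single reflexive point • is a surjective bounded morphism (forth: every edge maps to (•,•); back: every world has a successor). So any modal formula valid on the 5-cycle is also valid on the reflexive point, which is not irreflexive.
Hence irreflexivity is not modally definable.

No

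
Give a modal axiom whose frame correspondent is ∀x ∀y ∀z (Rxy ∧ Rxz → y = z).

The condition is partial functionality. The CD schema ◇p → □p defines it.
Suppose ◇p→□p is valid. Take Rxy, Rxz and set V(p)={y}. Then ◇p at x, so □p at x, so p at z, i.e. z=y.

◇p → □p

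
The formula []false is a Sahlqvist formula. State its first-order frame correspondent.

emptiness of R

This schema is the Ver axiom.
It corresponds to emptiness of R: forall x forall y ~Rxy.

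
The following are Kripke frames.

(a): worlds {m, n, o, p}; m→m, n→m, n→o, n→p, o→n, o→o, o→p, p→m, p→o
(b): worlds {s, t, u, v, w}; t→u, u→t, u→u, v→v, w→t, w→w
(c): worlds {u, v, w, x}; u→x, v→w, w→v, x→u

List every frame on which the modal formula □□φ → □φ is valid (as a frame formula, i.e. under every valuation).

This is the axiom for density; its first-order frame correspondent is ∀x ∀y (Rxy → ∃z (Rxz ∧ Rzy)).
(a): holds.
(b): holds.
(c): fails — Rxu but no z with Rxz and Rzu.
Valid on: (a), (b).

(a), (b)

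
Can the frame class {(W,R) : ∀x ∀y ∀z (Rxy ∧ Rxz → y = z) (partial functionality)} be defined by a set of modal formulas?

Yes — defined by ◇p → □p

The condition is partial functionality. A defining modal formula is ◇p → □p.
Suppose ◇p→□p is valid. Take Rxy, Rxz and set V(p)={y}. Then ◇p at x, so □p at x, so p at z, i.e. z=y.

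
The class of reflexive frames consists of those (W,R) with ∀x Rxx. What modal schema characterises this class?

□q → q

A defining formula is □q → q (the T axiom).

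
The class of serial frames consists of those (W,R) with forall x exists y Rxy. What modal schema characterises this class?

The condition is seriality. The D schema □s → ◇s defines it.
Suppose □s→◇s is valid. At any x set V(s)=W. Then □s at x, so ◇s at x, so x has a successor.

□s → ◇s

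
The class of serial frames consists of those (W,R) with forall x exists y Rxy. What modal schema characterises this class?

A defining formula is □s → ◇s (the D axiom).
Suppose □s→◇s is valid. At any x set V(s)=W. Then □s at x, so ◇s at x, so x has a successor.

□s → ◇s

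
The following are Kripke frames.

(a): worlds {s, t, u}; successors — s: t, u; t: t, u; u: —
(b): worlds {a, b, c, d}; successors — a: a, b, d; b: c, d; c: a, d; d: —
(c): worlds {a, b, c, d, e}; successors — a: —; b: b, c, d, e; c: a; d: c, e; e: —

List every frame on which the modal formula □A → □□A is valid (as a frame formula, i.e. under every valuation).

(a)

Frame correspondent (Sahlqvist): ∀x ∀y ∀z (Rxy ∧ Ryz → Rxz) — i.e. transitivity.
(a): satisfies the condition.
(b): fails — Rbc and Rca but not Rba.
(c): fails — Rbc and Rca but not Rba.
Valid on: (a).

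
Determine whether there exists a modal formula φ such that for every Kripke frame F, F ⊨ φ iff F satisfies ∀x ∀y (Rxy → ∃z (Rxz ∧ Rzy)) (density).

Yes — defined by □□p → □p

Yes: it is density, defined by the C4 schema □□p → □p.
Suppose □□p→□p is valid. Take Rxy and set V(p)={w : xR²w}. Then □□p at x, so □p at x, so p at y, i.e. ∃z(Rxz∧Rzy).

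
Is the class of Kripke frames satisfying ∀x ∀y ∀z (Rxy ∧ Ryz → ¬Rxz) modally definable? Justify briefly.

Any modally definable frame class is closed under surjective bounded morphisms.
The 5-cycle (worlds s,t,u,v,w with s→t→u→v→w→s) is intransitive. Mapping every world to a single reflexive point • is a surjective bounded morphism; the reflexive point is not intransitive (R••∧R•• but R••).
So no modal formula (or set of formulas) defines exactly the intransitive frames.

Not modally definable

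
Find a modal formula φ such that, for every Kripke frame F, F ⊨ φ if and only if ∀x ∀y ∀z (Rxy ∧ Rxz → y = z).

◇r → □r

The condition is partial functionality. The CD schema ◇r → □r defines it.
Suppose ◇r→□r is valid. Take Rxy, Rxz and set V(r)={y}. Then ◇r at x, so □r at x, so r at z, i.e. z=y.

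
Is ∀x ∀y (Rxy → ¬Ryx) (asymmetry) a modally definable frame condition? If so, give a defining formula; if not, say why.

Not modally definable

Modal frame validity is preserved under surjective bounded morphisms.
The 3-cycle (worlds 0,1,2 with 0→1→2→0) is asymmetric. Mapping every world to a single reflexive point • is a surjective bounded morphism, and the reflexive point is not asymmetric (R•• but asymmetry requires ¬R••).
So no modal formula (or set of formulas) defines exactly the asymmetric frames.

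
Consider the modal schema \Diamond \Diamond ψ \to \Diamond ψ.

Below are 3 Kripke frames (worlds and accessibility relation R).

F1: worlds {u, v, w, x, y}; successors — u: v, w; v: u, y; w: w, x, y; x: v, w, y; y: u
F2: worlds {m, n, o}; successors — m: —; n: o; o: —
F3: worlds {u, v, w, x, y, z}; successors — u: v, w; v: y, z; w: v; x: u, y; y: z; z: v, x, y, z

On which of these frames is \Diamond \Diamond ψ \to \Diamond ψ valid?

F2

The schema corresponds to transitivity: \forall x \forall y \forall z (Rxy \wedge Ryz \to Rxz).
F1: fails — Ruv and Rvu but not Ruu.
F2: holds.
F3: fails — Ruv and Rvz but not Ruz.
Valid on: F2.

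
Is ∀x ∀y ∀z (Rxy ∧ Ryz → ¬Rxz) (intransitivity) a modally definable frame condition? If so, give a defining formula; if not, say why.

No — not modally definable

If a class were modally definable it would be closed under surjective bounded morphisms (Goldblatt–Thomason).
The 7-cycle (worlds 0,1,2,3,4,5,6 with 0→1→2→3→4→5→6→0) is intransitive. Mapping every world to a single reflexive point • is a surjective bounded morphism; the reflexive point is not intransitive (R••∧R•• but R••).
So the class is not modally definable.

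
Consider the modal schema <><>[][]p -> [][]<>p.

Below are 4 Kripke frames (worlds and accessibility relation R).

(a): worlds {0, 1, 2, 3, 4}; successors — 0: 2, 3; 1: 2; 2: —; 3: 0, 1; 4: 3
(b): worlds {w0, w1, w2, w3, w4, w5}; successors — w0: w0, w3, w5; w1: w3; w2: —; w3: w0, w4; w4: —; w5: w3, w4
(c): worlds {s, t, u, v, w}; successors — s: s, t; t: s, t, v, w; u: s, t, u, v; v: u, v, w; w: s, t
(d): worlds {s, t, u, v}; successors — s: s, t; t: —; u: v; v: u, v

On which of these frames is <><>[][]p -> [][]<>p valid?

The schema corresponds to a generalized confluence (Geach) condition: forall x forall y forall z ((x R^2 y & x R^2 z) -> exists w (y R^2 w & zRw)).
(a): fails — 0R²0, 0R²0 but no w with 0R²w and 0Rw.
(b): fails — w0R²w0, w0R²w4 but no w with w0R²w and w4Rw.
(c): holds.
(d): fails — sR²s, sR²t but no w with sR²w and tRw.
Valid on: (c).

(c)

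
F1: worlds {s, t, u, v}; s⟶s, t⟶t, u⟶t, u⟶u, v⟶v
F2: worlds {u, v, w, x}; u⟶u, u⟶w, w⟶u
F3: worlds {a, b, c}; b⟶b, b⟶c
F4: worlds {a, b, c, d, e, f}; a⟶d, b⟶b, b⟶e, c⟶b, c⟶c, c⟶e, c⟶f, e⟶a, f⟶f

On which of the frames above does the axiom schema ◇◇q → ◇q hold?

F1, F3

Frame correspondent (Sahlqvist): ∀x ∀y ∀z (Rxy ∧ Ryz → Rxz) — i.e. transitivity.
F1: ✓.
F2: fails — Rwu and Ruw but not Rww.
F3: ✓.
F4: fails — Rea and Rad but not Red.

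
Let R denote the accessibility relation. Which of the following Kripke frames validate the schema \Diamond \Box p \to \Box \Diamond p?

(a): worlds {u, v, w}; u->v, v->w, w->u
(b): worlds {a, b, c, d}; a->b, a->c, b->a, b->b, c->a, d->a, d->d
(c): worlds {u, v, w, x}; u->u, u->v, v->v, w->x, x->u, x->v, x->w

This is the axiom for convergence; its first-order frame correspondent is \forall x \forall y \forall z (Rxy \wedge Rxz \to \exists w (Ryw \wedge Rzw)).
(a): holds.
(b): fails — Rdd and Rda but d and a have no common successor.
(c): fails — Rxw and Rxu but w and u have no common successor.

(a)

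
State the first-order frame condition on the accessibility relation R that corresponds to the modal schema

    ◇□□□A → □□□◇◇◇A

∀x ∀y ∀z ((xRy ∧ xR³z) → ∃w (yR³w ∧ zR³w))

This is a Sahlqvist (Geach-type) schema ◇^1□^3A → □^3◇^3A.
Minimal-valuation argument: fix x; take any y with xR^1y and any z with xR^3z. Set V(A) to the set of worlds R-reachable from y in exactly 3 steps. Then □^3A holds at y, so the antecedent holds at x; validity forces ◇^3A at z, giving a w with zR^3w and yR^3w.
First-order correspondent: ∀x ∀y ∀z ((xRy ∧ xR³z) → ∃w (yR³w ∧ zR³w)).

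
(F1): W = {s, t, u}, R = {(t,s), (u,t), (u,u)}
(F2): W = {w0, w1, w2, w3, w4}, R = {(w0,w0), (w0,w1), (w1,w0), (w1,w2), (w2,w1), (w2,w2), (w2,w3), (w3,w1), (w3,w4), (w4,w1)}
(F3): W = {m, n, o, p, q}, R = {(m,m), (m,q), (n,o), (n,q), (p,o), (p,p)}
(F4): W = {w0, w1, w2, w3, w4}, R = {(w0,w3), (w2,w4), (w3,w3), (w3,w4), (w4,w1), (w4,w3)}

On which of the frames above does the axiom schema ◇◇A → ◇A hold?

(F3)

The schema corresponds to transitivity: ∀x ∀y ∀z (Rxy ∧ Ryz → Rxz).
(F1): fails — Rut and Rts but not Rus.
(F2): fails — Rw1w2 and Rw2w1 but not Rw1w1.
(F3): ✓.
(F4): fails — Rw2w4 and Rw4w1 but not Rw2w1.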